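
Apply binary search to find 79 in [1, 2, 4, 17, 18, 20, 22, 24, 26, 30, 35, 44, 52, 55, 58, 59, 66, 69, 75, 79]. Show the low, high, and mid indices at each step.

Binary search for 79 in [1, 2, 4, 17, 18, 20, 22, 24, 26, 30, 35, 44, 52, 55, 58, 59, 66, 69, 75, 79]:

lo=0, hi=19, mid=9, arr[mid]=30 -> 30 < 79, search right half
lo=10, hi=19, mid=14, arr[mid]=58 -> 58 < 79, search right half
lo=15, hi=19, mid=17, arr[mid]=69 -> 69 < 79, search right half
lo=18, hi=19, mid=18, arr[mid]=75 -> 75 < 79, search right half
lo=19, hi=19, mid=19, arr[mid]=79 -> Found target at index 19!

Binary search finds 79 at index 19 after 5 comparisons. The search repeatedly halves the search space by comparing with the middle element.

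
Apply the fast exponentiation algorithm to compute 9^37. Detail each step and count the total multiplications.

Computing 9^37 by squaring (build up from 9^1; each line after the first costs one multiplication):

9^1 = 9
9^2 = (9^1)^2 = 9^2 = 81
9^4 = (9^2)^2 = 81^2 = 6561
9^8 = (9^4)^2 = 6561^2 = 43046721
9^9 = 9 * 9^8 = 9 * 43046721 = 387420489
9^18 = (9^9)^2 = 387420489^2 = 150094635296999121
9^36 = (9^18)^2 = 150094635296999121^2 = 22528399544939174411840147874772641
9^37 = 9 * 9^36 = 9 * 22528399544939174411840147874772641 = 202755595904452569706561330872953769

Result: 202755595904452569706561330872953769
Multiplications needed: 7 (7 lines after 9^1)

9^37 = 202755595904452569706561330872953769. Using exponentiation by squaring, this requires 7 multiplications. The key idea: if the exponent is even, square the half-power; if odd, multiply by the base once.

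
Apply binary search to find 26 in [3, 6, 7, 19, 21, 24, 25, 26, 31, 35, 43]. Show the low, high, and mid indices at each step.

Binary search for 26 in [3, 6, 7, 19, 21, 24, 25, 26, 31, 35, 43]:

lo=0, hi=10, mid=5, arr[mid]=24 -> 24 < 26, search right half
lo=6, hi=10, mid=8, arr[mid]=31 -> 31 > 26, search left half
lo=6, hi=7, mid=6, arr[mid]=25 -> 25 < 26, search right half
lo=7, hi=7, mid=7, arr[mid]=26 -> Found target at index 7!

Binary search finds 26 at index 7 after 4 comparisons. The search repeatedly halves the search space by comparing with the middle element.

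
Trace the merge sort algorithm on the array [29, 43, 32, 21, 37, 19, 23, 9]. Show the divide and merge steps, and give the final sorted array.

Merge sort trace:

Split: [29, 43, 32, 21, 37, 19, 23, 9] -> [29, 43, 32, 21] and [37, 19, 23, 9]
  Split: [29, 43, 32, 21] -> [29, 43] and [32, 21]
    Split: [29, 43] -> [29] and [43]
    Merge: [29] + [43] -> [29, 43]
    Split: [32, 21] -> [32] and [21]
    Merge: [32] + [21] -> [21, 32]
  Merge: [29, 43] + [21, 32] -> [21, 29, 32, 43]
  Split: [37, 19, 23, 9] -> [37, 19] and [23, 9]
    Split: [37, 19] -> [37] and [19]
    Merge: [37] + [19] -> [19, 37]
    Split: [23, 9] -> [23] and [9]
    Merge: [23] + [9] -> [9, 23]
  Merge: [19, 37] + [9, 23] -> [9, 19, 23, 37]
Merge: [21, 29, 32, 43] + [9, 19, 23, 37] -> [9, 19, 21, 23, 29, 32, 37, 43]

Final sorted array: [9, 19, 21, 23, 29, 32, 37, 43]

The merge sort proceeds by recursively splitting the array and merging sorted halves.
After all merges, the sorted array is [9, 19, 21, 23, 29, 32, 37, 43].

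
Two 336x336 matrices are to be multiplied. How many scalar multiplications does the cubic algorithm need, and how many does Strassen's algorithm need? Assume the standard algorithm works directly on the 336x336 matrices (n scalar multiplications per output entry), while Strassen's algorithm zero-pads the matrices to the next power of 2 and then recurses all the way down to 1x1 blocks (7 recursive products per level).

Matrix multiplication for 336x336 matrices:

Strassen's algorithm requires power-of-2 dimensions. Pad 336x336 to 512x512 (next power of 2).

Standard algorithm: 336^3 = 37933056 multiplications
Strassen's algorithm: 7^(log2(512)) = 7^9 = 40353607 multiplications
Difference: 37933056 - 40353607 = -2420551 (Strassen uses MORE here due to padding overhead — for small or just-over-power-of-2 n, padding can outweigh the per-level savings)

Standard: 37933056 multiplications (336^3). Strassen: 40353607 multiplications (7^9, after padding to 512x512). Strassen reduces 8 recursive multiplications to 7 at each level.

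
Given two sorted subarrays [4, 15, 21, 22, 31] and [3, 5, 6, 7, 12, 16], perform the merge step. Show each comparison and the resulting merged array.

Merging process:

Compare 4 vs 3: take 3 from right. Merged: [3]
Compare 4 vs 5: take 4 from left. Merged: [3, 4]
Compare 15 vs 5: take 5 from right. Merged: [3, 4, 5]
Compare 15 vs 6: take 6 from right. Merged: [3, 4, 5, 6]
Compare 15 vs 7: take 7 from right. Merged: [3, 4, 5, 6, 7]
Compare 15 vs 12: take 12 from right. Merged: [3, 4, 5, 6, 7, 12]
Compare 15 vs 16: take 15 from left. Merged: [3, 4, 5, 6, 7, 12, 15]
Compare 21 vs 16: take 16 from right. Merged: [3, 4, 5, 6, 7, 12, 15, 16]
Append remaining from left: [21, 22, 31]. Merged: [3, 4, 5, 6, 7, 12, 15, 16, 21, 22, 31]

Final merged array: [3, 4, 5, 6, 7, 12, 15, 16, 21, 22, 31]
Total comparisons: 8

The merged array is [3, 4, 5, 6, 7, 12, 15, 16, 21, 22, 31], requiring 8 comparisons. The merge step runs in O(n) time where n is the total number of elements.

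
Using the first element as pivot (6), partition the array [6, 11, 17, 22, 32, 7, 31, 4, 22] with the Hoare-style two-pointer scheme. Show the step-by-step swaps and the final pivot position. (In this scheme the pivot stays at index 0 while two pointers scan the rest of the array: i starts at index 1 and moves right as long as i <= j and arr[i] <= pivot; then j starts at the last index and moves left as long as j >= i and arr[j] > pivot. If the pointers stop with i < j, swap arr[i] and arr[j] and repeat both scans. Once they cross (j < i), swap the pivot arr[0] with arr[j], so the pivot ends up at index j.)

Hoare-style two-pointer partition with pivot = 6:

Initial array: [6, 11, 17, 22, 32, 7, 31, 4, 22]

Pointers start at i = 1, j = 8.
i stops at index 1 (arr[1]=11 > 6), j stops at index 7 (arr[7]=4 <= 6): swap arr[1] and arr[7], array becomes [6, 4, 17, 22, 32, 7, 31, 11, 22]
i ends at 2, j ends at 1: the pointers have crossed (j < i), so scanning stops.

Swap pivot arr[0] with arr[1] to place pivot at position 1: [4, 6, 17, 22, 32, 7, 31, 11, 22]
Pivot position: 1

After partitioning with pivot 6, the array becomes [4, 6, 17, 22, 32, 7, 31, 11, 22]. The pivot is placed at index 1. All elements to the left of the pivot are <= 6, and all elements to the right are > 6.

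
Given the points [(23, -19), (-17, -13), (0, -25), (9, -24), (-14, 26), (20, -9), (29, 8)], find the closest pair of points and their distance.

Computing all pairwise distances among 7 points:

d((23, -19), (-17, -13)) = 40.4475
d((23, -19), (0, -25)) = 23.7697
d((23, -19), (9, -24)) = 14.8661
d((23, -19), (-14, 26)) = 58.258
d((23, -19), (20, -9)) = 10.4403
d((23, -19), (29, 8)) = 27.6586
d((-17, -13), (0, -25)) = 20.8087
d((-17, -13), (9, -24)) = 28.2312
d((-17, -13), (-14, 26)) = 39.1152
d((-17, -13), (20, -9)) = 37.2156
d((-17, -13), (29, 8)) = 50.5668
d((0, -25), (9, -24)) = 9.0554 <-- minimum
d((0, -25), (-14, 26)) = 52.8867
d((0, -25), (20, -9)) = 25.6125
d((0, -25), (29, 8)) = 43.9318
d((9, -24), (-14, 26)) = 55.0364
d((9, -24), (20, -9)) = 18.6011
d((9, -24), (29, 8)) = 37.7359
d((-14, 26), (20, -9)) = 48.7955
d((-14, 26), (29, 8)) = 46.6154
d((20, -9), (29, 8)) = 19.2354

Closest pair: (0, -25) and (9, -24) with distance 9.0554

The closest pair is (0, -25) and (9, -24) with Euclidean distance 9.0554. For 7 points, brute-force pairwise comparison is shown above. For large n, the divide-and-conquer algorithm (sort by x, recurse on halves, check the dividing strip) achieves O(n log n).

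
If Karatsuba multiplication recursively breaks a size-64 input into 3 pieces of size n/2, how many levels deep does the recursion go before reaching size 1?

For divide and conquer with division factor 2:

Problem sizes at each level:
Level 0: 64
Level 1: 32
Level 2: 16
Level 3: 8
Level 4: 4
Level 5: 2
Level 6: 1

The root is level 0 and the size-1 base case is level 6 (the tree spans levels 0 through 6, i.e. 7 levels counting the root), so the depth is the number of divisions: log_2(64) = 6

The recursion tree depth is log_2(64) = 6. At each level, the problem size is divided by 2, so it takes 6 divisions to reduce to a base case of size 1. The algorithm makes 3 recursive calls at each level.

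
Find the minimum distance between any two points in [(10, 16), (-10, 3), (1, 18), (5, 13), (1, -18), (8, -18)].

Computing all pairwise distances among 6 points:

d((10, 16), (-10, 3)) = 23.8537
d((10, 16), (1, 18)) = 9.2195
d((10, 16), (5, 13)) = 5.831 <-- minimum
d((10, 16), (1, -18)) = 35.171
d((10, 16), (8, -18)) = 34.0588
d((-10, 3), (1, 18)) = 18.6011
d((-10, 3), (5, 13)) = 18.0278
d((-10, 3), (1, -18)) = 23.7065
d((-10, 3), (8, -18)) = 27.6586
d((1, 18), (5, 13)) = 6.4031
d((1, 18), (1, -18)) = 36.0
d((1, 18), (8, -18)) = 36.6742
d((5, 13), (1, -18)) = 31.257
d((5, 13), (8, -18)) = 31.1448
d((1, -18), (8, -18)) = 7.0

Closest pair: (10, 16) and (5, 13) with distance 5.831

The closest pair is (10, 16) and (5, 13) with Euclidean distance 5.831. For 6 points, brute-force pairwise comparison is shown above. For large n, the divide-and-conquer algorithm (sort by x, recurse on halves, check the dividing strip) achieves O(n log n).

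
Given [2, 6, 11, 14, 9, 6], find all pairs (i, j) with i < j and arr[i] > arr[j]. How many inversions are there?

Finding inversions in [2, 6, 11, 14, 9, 6]:

(2, 4): arr[2]=11 > arr[4]=9
(2, 5): arr[2]=11 > arr[5]=6
(3, 4): arr[3]=14 > arr[4]=9
(3, 5): arr[3]=14 > arr[5]=6
(4, 5): arr[4]=9 > arr[5]=6

Total inversions: 5

The array has 5 inversion(s): (2,4), (2,5), (3,4), (3,5), (4,5). Each pair (i,j) satisfies i < j and arr[i] > arr[j].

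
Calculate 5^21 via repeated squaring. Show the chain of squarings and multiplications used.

Computing 5^21 by squaring (build up from 5^1; each line after the first costs one multiplication):

5^1 = 5
5^2 = (5^1)^2 = 5^2 = 25
5^4 = (5^2)^2 = 25^2 = 625
5^5 = 5 * 5^4 = 5 * 625 = 3125
5^10 = (5^5)^2 = 3125^2 = 9765625
5^20 = (5^10)^2 = 9765625^2 = 95367431640625
5^21 = 5 * 5^20 = 5 * 95367431640625 = 476837158203125

Result: 476837158203125
Multiplications needed: 6 (6 lines after 5^1)

5^21 = 476837158203125. Using exponentiation by squaring, this requires 6 multiplications. The key idea: if the exponent is even, square the half-power; if odd, multiply by the base once.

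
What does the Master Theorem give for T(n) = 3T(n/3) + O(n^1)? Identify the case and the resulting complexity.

Master Theorem for T(n) = 3T(n/3) + O(n^1):

a = 3, b = 3, c = 1
log_b(a) = log_3(3) = 1.0000

Case 2: c = 1 = log_3(3) = 1.0000
T(n) = O(n^1 log n) = O(n log n)

For T(n) = 3T(n/3) + O(n^1): log_3(3) = 1.0000. This is Case 2 of the Master Theorem (c = log_b(a), equal work at all levels), giving O(n log n).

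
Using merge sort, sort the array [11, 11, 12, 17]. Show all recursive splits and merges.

Merge sort trace:

Split: [11, 11, 12, 17] -> [11, 11] and [12, 17]
  Split: [11, 11] -> [11] and [11]
  Merge: [11] + [11] -> [11, 11]
  Split: [12, 17] -> [12] and [17]
  Merge: [12] + [17] -> [12, 17]
Merge: [11, 11] + [12, 17] -> [11, 11, 12, 17]

Final sorted array: [11, 11, 12, 17]

The merge sort proceeds by recursively splitting the array and merging sorted halves.
After all merges, the sorted array is [11, 11, 12, 17].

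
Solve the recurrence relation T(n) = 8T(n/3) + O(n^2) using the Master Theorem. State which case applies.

Master Theorem for T(n) = 8T(n/3) + O(n^2):

a = 8, b = 3, c = 2
log_b(a) = log_3(8) = 1.8928

Case 3: c = 2 > log_3(8) = 1.8928
T(n) = O(n^2) = O(n^2)

For T(n) = 8T(n/3) + O(n^2): log_3(8) = 1.8928. This is Case 3 of the Master Theorem (c > log_b(a), work dominated by root), giving O(n^2).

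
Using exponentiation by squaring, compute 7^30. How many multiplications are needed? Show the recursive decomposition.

Computing 7^30 by squaring (build up from 7^1; each line after the first costs one multiplication):

7^1 = 7
7^2 = (7^1)^2 = 7^2 = 49
7^3 = 7 * 7^2 = 7 * 49 = 343
7^6 = (7^3)^2 = 343^2 = 117649
7^7 = 7 * 7^6 = 7 * 117649 = 823543
7^14 = (7^7)^2 = 823543^2 = 678223072849
7^15 = 7 * 7^14 = 7 * 678223072849 = 4747561509943
7^30 = (7^15)^2 = 4747561509943^2 = 22539340290692258087863249

Result: 22539340290692258087863249
Multiplications needed: 7 (7 lines after 7^1)

7^30 = 22539340290692258087863249. Using exponentiation by squaring, this requires 7 multiplications. The key idea: if the exponent is even, square the half-power; if odd, multiply by the base once.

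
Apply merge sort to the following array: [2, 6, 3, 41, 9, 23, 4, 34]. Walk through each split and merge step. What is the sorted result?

Merge sort trace:

Split: [2, 6, 3, 41, 9, 23, 4, 34] -> [2, 6, 3, 41] and [9, 23, 4, 34]
  Split: [2, 6, 3, 41] -> [2, 6] and [3, 41]
    Split: [2, 6] -> [2] and [6]
    Merge: [2] + [6] -> [2, 6]
    Split: [3, 41] -> [3] and [41]
    Merge: [3] + [41] -> [3, 41]
  Merge: [2, 6] + [3, 41] -> [2, 3, 6, 41]
  Split: [9, 23, 4, 34] -> [9, 23] and [4, 34]
    Split: [9, 23] -> [9] and [23]
    Merge: [9] + [23] -> [9, 23]
    Split: [4, 34] -> [4] and [34]
    Merge: [4] + [34] -> [4, 34]
  Merge: [9, 23] + [4, 34] -> [4, 9, 23, 34]
Merge: [2, 3, 6, 41] + [4, 9, 23, 34] -> [2, 3, 4, 6, 9, 23, 34, 41]

Final sorted array: [2, 3, 4, 6, 9, 23, 34, 41]

The merge sort proceeds by recursively splitting the array and merging sorted halves.
After all merges, the sorted array is [2, 3, 4, 6, 9, 23, 34, 41].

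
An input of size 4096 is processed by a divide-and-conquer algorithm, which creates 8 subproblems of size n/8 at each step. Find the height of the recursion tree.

For divide and conquer with division factor 8:

Problem sizes at each level:
Level 0: 4096
Level 1: 512
Level 2: 64
Level 3: 8
Level 4: 1

The root is level 0 and the size-1 base case is level 4 (the tree spans levels 0 through 4, i.e. 5 levels counting the root), so the depth is the number of divisions: log_8(4096) = 4

The recursion tree depth is log_8(4096) = 4. At each level, the problem size is divided by 8, so it takes 4 divisions to reduce to a base case of size 1. The algorithm makes 8 recursive calls at each level.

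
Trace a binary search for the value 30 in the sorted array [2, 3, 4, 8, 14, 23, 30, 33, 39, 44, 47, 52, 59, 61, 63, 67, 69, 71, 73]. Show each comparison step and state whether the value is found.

Binary search for 30 in [2, 3, 4, 8, 14, 23, 30, 33, 39, 44, 47, 52, 59, 61, 63, 67, 69, 71, 73]:

lo=0, hi=18, mid=9, arr[mid]=44 -> 44 > 30, search left half
lo=0, hi=8, mid=4, arr[mid]=14 -> 14 < 30, search right half
lo=5, hi=8, mid=6, arr[mid]=30 -> Found target at index 6!

Binary search finds 30 at index 6 after 3 comparisons. The search repeatedly halves the search space by comparing with the middle element.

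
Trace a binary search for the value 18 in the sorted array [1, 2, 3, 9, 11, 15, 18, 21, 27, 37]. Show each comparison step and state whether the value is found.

Binary search for 18 in [1, 2, 3, 9, 11, 15, 18, 21, 27, 37]:

lo=0, hi=9, mid=4, arr[mid]=11 -> 11 < 18, search right half
lo=5, hi=9, mid=7, arr[mid]=21 -> 21 > 18, search left half
lo=5, hi=6, mid=5, arr[mid]=15 -> 15 < 18, search right half
lo=6, hi=6, mid=6, arr[mid]=18 -> Found target at index 6!

Binary search finds 18 at index 6 after 4 comparisons. The search repeatedly halves the search space by comparing with the middle element.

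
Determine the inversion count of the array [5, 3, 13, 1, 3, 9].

Finding inversions in [5, 3, 13, 1, 3, 9]:

(0, 1): arr[0]=5 > arr[1]=3
(0, 3): arr[0]=5 > arr[3]=1
(0, 4): arr[0]=5 > arr[4]=3
(1, 3): arr[1]=3 > arr[3]=1
(2, 3): arr[2]=13 > arr[3]=1
(2, 4): arr[2]=13 > arr[4]=3
(2, 5): arr[2]=13 > arr[5]=9

Total inversions: 7

The array has 7 inversion(s): (0,1), (0,3), (0,4), (1,3), (2,3), (2,4), (2,5). Each pair (i,j) satisfies i < j and arr[i] > arr[j].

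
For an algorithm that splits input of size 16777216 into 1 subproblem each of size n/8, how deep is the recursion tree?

For divide and conquer with division factor 8:

Problem sizes at each level:
Level 0: 16777216
Level 1: 2097152
Level 2: 262144
Level 3: 32768
Level 4: 4096
Level 5: 512
Level 6: 64
Level 7: 8
Level 8: 1

The root is level 0 and the size-1 base case is level 8 (the tree spans levels 0 through 8, i.e. 9 levels counting the root), so the depth is the number of divisions: log_8(16777216) = 8

The recursion tree depth is log_8(16777216) = 8. At each level, the problem size is divided by 8, so it takes 8 divisions to reduce to a base case of size 1. The algorithm makes 1 recursive call at each level.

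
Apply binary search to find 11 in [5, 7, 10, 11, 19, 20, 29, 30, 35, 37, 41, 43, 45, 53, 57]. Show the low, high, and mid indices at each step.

Binary search for 11 in [5, 7, 10, 11, 19, 20, 29, 30, 35, 37, 41, 43, 45, 53, 57]:

lo=0, hi=14, mid=7, arr[mid]=30 -> 30 > 11, search left half
lo=0, hi=6, mid=3, arr[mid]=11 -> Found target at index 3!

Binary search finds 11 at index 3 after 2 comparisons. The search repeatedly halves the search space by comparing with the middle element.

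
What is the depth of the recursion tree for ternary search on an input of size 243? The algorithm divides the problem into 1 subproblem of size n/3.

For divide and conquer with division factor 3:

Problem sizes at each level:
Level 0: 243
Level 1: 81
Level 2: 27
Level 3: 9
Level 4: 3
Level 5: 1

The root is level 0 and the size-1 base case is level 5 (the tree spans levels 0 through 5, i.e. 6 levels counting the root), so the depth is the number of divisions: log_3(243) = 5

The recursion tree depth is log_3(243) = 5. At each level, the problem size is divided by 3, so it takes 5 divisions to reduce to a base case of size 1. The algorithm makes 1 recursive call at each level.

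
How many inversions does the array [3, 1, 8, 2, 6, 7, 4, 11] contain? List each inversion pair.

Finding inversions in [3, 1, 8, 2, 6, 7, 4, 11]:

(0, 1): arr[0]=3 > arr[1]=1
(0, 3): arr[0]=3 > arr[3]=2
(2, 3): arr[2]=8 > arr[3]=2
(2, 4): arr[2]=8 > arr[4]=6
(2, 5): arr[2]=8 > arr[5]=7
(2, 6): arr[2]=8 > arr[6]=4
(4, 6): arr[4]=6 > arr[6]=4
(5, 6): arr[5]=7 > arr[6]=4

Total inversions: 8

The array has 8 inversion(s): (0,1), (0,3), (2,3), (2,4), (2,5), (2,6), (4,6), (5,6). Each pair (i,j) satisfies i < j and arr[i] > arr[j].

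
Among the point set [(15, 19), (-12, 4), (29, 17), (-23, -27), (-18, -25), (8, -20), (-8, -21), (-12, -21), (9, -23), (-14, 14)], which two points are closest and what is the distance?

Computing all pairwise distances among 10 points:

d((15, 19), (-12, 4)) = 30.8869
d((15, 19), (29, 17)) = 14.1421
d((15, 19), (-23, -27)) = 59.6657
d((15, 19), (-18, -25)) = 55.0
d((15, 19), (8, -20)) = 39.6232
d((15, 19), (-8, -21)) = 46.1411
d((15, 19), (-12, -21)) = 48.2597
d((15, 19), (9, -23)) = 42.4264
d((15, 19), (-14, 14)) = 29.4279
d((-12, 4), (29, 17)) = 43.0116
d((-12, 4), (-23, -27)) = 32.8938
d((-12, 4), (-18, -25)) = 29.6142
d((-12, 4), (8, -20)) = 31.241
d((-12, 4), (-8, -21)) = 25.318
d((-12, 4), (-12, -21)) = 25.0
d((-12, 4), (9, -23)) = 34.2053
d((-12, 4), (-14, 14)) = 10.198
d((29, 17), (-23, -27)) = 68.1175
d((29, 17), (-18, -25)) = 63.0317
d((29, 17), (8, -20)) = 42.5441
d((29, 17), (-8, -21)) = 53.0377
d((29, 17), (-12, -21)) = 55.9017
d((29, 17), (9, -23)) = 44.7214
d((29, 17), (-14, 14)) = 43.1045
d((-23, -27), (-18, -25)) = 5.3852
d((-23, -27), (8, -20)) = 31.7805
d((-23, -27), (-8, -21)) = 16.1555
d((-23, -27), (-12, -21)) = 12.53
d((-23, -27), (9, -23)) = 32.249
d((-23, -27), (-14, 14)) = 41.9762
d((-18, -25), (8, -20)) = 26.4764
d((-18, -25), (-8, -21)) = 10.7703
d((-18, -25), (-12, -21)) = 7.2111
d((-18, -25), (9, -23)) = 27.074
d((-18, -25), (-14, 14)) = 39.2046
d((8, -20), (-8, -21)) = 16.0312
d((8, -20), (-12, -21)) = 20.025
d((8, -20), (9, -23)) = 3.1623 <-- minimum
d((8, -20), (-14, 14)) = 40.4969
d((-8, -21), (-12, -21)) = 4.0
d((-8, -21), (9, -23)) = 17.1172
d((-8, -21), (-14, 14)) = 35.5106
d((-12, -21), (9, -23)) = 21.095
d((-12, -21), (-14, 14)) = 35.0571
d((9, -23), (-14, 14)) = 43.566

Closest pair: (8, -20) and (9, -23) with distance 3.1623

The closest pair is (8, -20) and (9, -23) with Euclidean distance 3.1623. For 10 points, brute-force pairwise comparison is shown above. For large n, the divide-and-conquer algorithm (sort by x, recurse on halves, check the dividing strip) achieves O(n log n).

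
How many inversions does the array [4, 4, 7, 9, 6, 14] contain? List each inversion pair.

Finding inversions in [4, 4, 7, 9, 6, 14]:

(2, 4): arr[2]=7 > arr[4]=6
(3, 4): arr[3]=9 > arr[4]=6

Total inversions: 2

The array has 2 inversion(s): (2,4), (3,4). Each pair (i,j) satisfies i < j and arr[i] > arr[j].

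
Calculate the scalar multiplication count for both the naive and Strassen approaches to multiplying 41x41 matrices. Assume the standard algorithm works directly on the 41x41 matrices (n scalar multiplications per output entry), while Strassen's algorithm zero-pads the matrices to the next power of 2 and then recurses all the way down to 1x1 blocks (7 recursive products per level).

Matrix multiplication for 41x41 matrices:

Strassen's algorithm requires power-of-2 dimensions. Pad 41x41 to 64x64 (next power of 2).

Standard algorithm: 41^3 = 68921 multiplications
Strassen's algorithm: 7^(log2(64)) = 7^6 = 117649 multiplications
Difference: 68921 - 117649 = -48728 (Strassen uses MORE here due to padding overhead — for small or just-over-power-of-2 n, padding can outweigh the per-level savings)

Standard: 68921 multiplications (41^3). Strassen: 117649 multiplications (7^6, after padding to 64x64). Strassen reduces 8 recursive multiplications to 7 at each level.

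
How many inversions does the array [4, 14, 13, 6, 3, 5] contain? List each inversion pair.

Finding inversions in [4, 14, 13, 6, 3, 5]:

(0, 4): arr[0]=4 > arr[4]=3
(1, 2): arr[1]=14 > arr[2]=13
(1, 3): arr[1]=14 > arr[3]=6
(1, 4): arr[1]=14 > arr[4]=3
(1, 5): arr[1]=14 > arr[5]=5
(2, 3): arr[2]=13 > arr[3]=6
(2, 4): arr[2]=13 > arr[4]=3
(2, 5): arr[2]=13 > arr[5]=5
(3, 4): arr[3]=6 > arr[4]=3
(3, 5): arr[3]=6 > arr[5]=5

Total inversions: 10

The array has 10 inversion(s): (0,4), (1,2), (1,3), (1,4), (1,5), (2,3), (2,4), (2,5), (3,4), (3,5). Each pair (i,j) satisfies i < j and arr[i] > arr[j].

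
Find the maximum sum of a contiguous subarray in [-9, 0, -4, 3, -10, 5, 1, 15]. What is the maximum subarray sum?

Using Kadane's algorithm on [-9, 0, -4, 3, -10, 5, 1, 15]:

Scanning through the array:
Position 1 (value 0): max_ending_here = 0, max_so_far = 0
Position 2 (value -4): max_ending_here = -4, max_so_far = 0
Position 3 (value 3): max_ending_here = 3, max_so_far = 3
Position 4 (value -10): max_ending_here = -7, max_so_far = 3
Position 5 (value 5): max_ending_here = 5, max_so_far = 5
Position 6 (value 1): max_ending_here = 6, max_so_far = 6
Position 7 (value 15): max_ending_here = 21, max_so_far = 21

Maximum subarray: [5, 1, 15]
Maximum sum: 21

The maximum subarray is [5, 1, 15] with sum 21. This subarray runs from index 5 to index 7.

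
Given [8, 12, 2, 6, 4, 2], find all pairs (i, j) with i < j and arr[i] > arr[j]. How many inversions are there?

Finding inversions in [8, 12, 2, 6, 4, 2]:

(0, 2): arr[0]=8 > arr[2]=2
(0, 3): arr[0]=8 > arr[3]=6
(0, 4): arr[0]=8 > arr[4]=4
(0, 5): arr[0]=8 > arr[5]=2
(1, 2): arr[1]=12 > arr[2]=2
(1, 3): arr[1]=12 > arr[3]=6
(1, 4): arr[1]=12 > arr[4]=4
(1, 5): arr[1]=12 > arr[5]=2
(3, 4): arr[3]=6 > arr[4]=4
(3, 5): arr[3]=6 > arr[5]=2
(4, 5): arr[4]=4 > arr[5]=2

Total inversions: 11

The array has 11 inversion(s): (0,2), (0,3), (0,4), (0,5), (1,2), (1,3), (1,4), (1,5), (3,4), (3,5), (4,5). Each pair (i,j) satisfies i < j and arr[i] > arr[j].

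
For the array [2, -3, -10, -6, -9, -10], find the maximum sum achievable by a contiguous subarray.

Using Kadane's algorithm on [2, -3, -10, -6, -9, -10]:

Scanning through the array:
Position 1 (value -3): max_ending_here = -1, max_so_far = 2
Position 2 (value -10): max_ending_here = -10, max_so_far = 2
Position 3 (value -6): max_ending_here = -6, max_so_far = 2
Position 4 (value -9): max_ending_here = -9, max_so_far = 2
Position 5 (value -10): max_ending_here = -10, max_so_far = 2

Maximum subarray: [2]
Maximum sum: 2

The maximum subarray is [2] with sum 2. This subarray runs from index 0 to index 0.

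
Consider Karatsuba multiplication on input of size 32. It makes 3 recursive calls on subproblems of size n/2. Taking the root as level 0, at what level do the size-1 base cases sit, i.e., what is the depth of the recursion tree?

For divide and conquer with division factor 2:

Problem sizes at each level:
Level 0: 32
Level 1: 16
Level 2: 8
Level 3: 4
Level 4: 2
Level 5: 1

The root is level 0 and the size-1 base case is level 5 (the tree spans levels 0 through 5, i.e. 6 levels counting the root), so the depth is the number of divisions: log_2(32) = 5

The recursion tree depth is log_2(32) = 5. At each level, the problem size is divided by 2, so it takes 5 divisions to reduce to a base case of size 1. The algorithm makes 3 recursive calls at each level.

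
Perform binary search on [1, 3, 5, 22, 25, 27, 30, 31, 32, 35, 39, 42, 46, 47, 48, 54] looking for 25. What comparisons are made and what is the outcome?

Binary search for 25 in [1, 3, 5, 22, 25, 27, 30, 31, 32, 35, 39, 42, 46, 47, 48, 54]:

lo=0, hi=15, mid=7, arr[mid]=31 -> 31 > 25, search left half
lo=0, hi=6, mid=3, arr[mid]=22 -> 22 < 25, search right half
lo=4, hi=6, mid=5, arr[mid]=27 -> 27 > 25, search left half
lo=4, hi=4, mid=4, arr[mid]=25 -> Found target at index 4!

Binary search finds 25 at index 4 after 4 comparisons. The search repeatedly halves the search space by comparing with the middle element.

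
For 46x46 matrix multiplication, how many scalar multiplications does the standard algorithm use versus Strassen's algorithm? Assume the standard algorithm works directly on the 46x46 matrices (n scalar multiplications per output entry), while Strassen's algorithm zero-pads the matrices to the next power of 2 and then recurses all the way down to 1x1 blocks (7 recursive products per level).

Matrix multiplication for 46x46 matrices:

Strassen's algorithm requires power-of-2 dimensions. Pad 46x46 to 64x64 (next power of 2).

Standard algorithm: 46^3 = 97336 multiplications
Strassen's algorithm: 7^(log2(64)) = 7^6 = 117649 multiplications
Difference: 97336 - 117649 = -20313 (Strassen uses MORE here due to padding overhead — for small or just-over-power-of-2 n, padding can outweigh the per-level savings)

Standard: 97336 multiplications (46^3). Strassen: 117649 multiplications (7^6, after padding to 64x64). Strassen reduces 8 recursive multiplications to 7 at each level.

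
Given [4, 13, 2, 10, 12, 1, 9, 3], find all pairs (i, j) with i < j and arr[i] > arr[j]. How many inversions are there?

Finding inversions in [4, 13, 2, 10, 12, 1, 9, 3]:

(0, 2): arr[0]=4 > arr[2]=2
(0, 5): arr[0]=4 > arr[5]=1
(0, 7): arr[0]=4 > arr[7]=3
(1, 2): arr[1]=13 > arr[2]=2
(1, 3): arr[1]=13 > arr[3]=10
(1, 4): arr[1]=13 > arr[4]=12
(1, 5): arr[1]=13 > arr[5]=1
(1, 6): arr[1]=13 > arr[6]=9
(1, 7): arr[1]=13 > arr[7]=3
(2, 5): arr[2]=2 > arr[5]=1
(3, 5): arr[3]=10 > arr[5]=1
(3, 6): arr[3]=10 > arr[6]=9
(3, 7): arr[3]=10 > arr[7]=3
(4, 5): arr[4]=12 > arr[5]=1
(4, 6): arr[4]=12 > arr[6]=9
(4, 7): arr[4]=12 > arr[7]=3
(6, 7): arr[6]=9 > arr[7]=3

Total inversions: 17

The array has 17 inversion(s): (0,2), (0,5), (0,7), (1,2), (1,3), (1,4), (1,5), (1,6), (1,7), (2,5), (3,5), (3,6), (3,7), (4,5), (4,6), (4,7), (6,7). Each pair (i,j) satisfies i < j and arr[i] > arr[j].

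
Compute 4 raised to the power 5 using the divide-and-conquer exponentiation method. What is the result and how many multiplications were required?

Computing 4^5 by squaring (build up from 4^1; each line after the first costs one multiplication):

4^1 = 4
4^2 = (4^1)^2 = 4^2 = 16
4^4 = (4^2)^2 = 16^2 = 256
4^5 = 4 * 4^4 = 4 * 256 = 1024

Result: 1024
Multiplications needed: 3 (3 lines after 4^1)

4^5 = 1024. Using exponentiation by squaring, this requires 3 multiplications. The key idea: if the exponent is even, square the half-power; if odd, multiply by the base once.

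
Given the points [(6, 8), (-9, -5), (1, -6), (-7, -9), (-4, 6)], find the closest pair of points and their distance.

Computing all pairwise distances among 5 points:

d((6, 8), (-9, -5)) = 19.8494
d((6, 8), (1, -6)) = 14.8661
d((6, 8), (-7, -9)) = 21.4009
d((6, 8), (-4, 6)) = 10.198
d((-9, -5), (1, -6)) = 10.0499
d((-9, -5), (-7, -9)) = 4.4721 <-- minimum
d((-9, -5), (-4, 6)) = 12.083
d((1, -6), (-7, -9)) = 8.544
d((1, -6), (-4, 6)) = 13.0
d((-7, -9), (-4, 6)) = 15.2971

Closest pair: (-9, -5) and (-7, -9) with distance 4.4721

The closest pair is (-9, -5) and (-7, -9) with Euclidean distance 4.4721. For 5 points, brute-force pairwise comparison is shown above. For large n, the divide-and-conquer algorithm (sort by x, recurse on halves, check the dividing strip) achieves O(n log n).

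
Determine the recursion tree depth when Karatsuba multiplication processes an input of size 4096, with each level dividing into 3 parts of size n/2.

For divide and conquer with division factor 2:

Problem sizes at each level:
Level 0: 4096
Level 1: 2048
Level 2: 1024
Level 3: 512
Level 4: 256
Level 5: 128
Level 6: 64
Level 7: 32
Level 8: 16
Level 9: 8
Level 10: 4
Level 11: 2
Level 12: 1

The root is level 0 and the size-1 base case is level 12 (the tree spans levels 0 through 12, i.e. 13 levels counting the root), so the depth is the number of divisions: log_2(4096) = 12

The recursion tree depth is log_2(4096) = 12. At each level, the problem size is divided by 2, so it takes 12 divisions to reduce to a base case of size 1. The algorithm makes 3 recursive calls at each level.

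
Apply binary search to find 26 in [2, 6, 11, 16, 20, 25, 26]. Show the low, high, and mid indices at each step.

Binary search for 26 in [2, 6, 11, 16, 20, 25, 26]:

lo=0, hi=6, mid=3, arr[mid]=16 -> 16 < 26, search right half
lo=4, hi=6, mid=5, arr[mid]=25 -> 25 < 26, search right half
lo=6, hi=6, mid=6, arr[mid]=26 -> Found target at index 6!

Binary search finds 26 at index 6 after 3 comparisons. The search repeatedly halves the search space by comparing with the middle element.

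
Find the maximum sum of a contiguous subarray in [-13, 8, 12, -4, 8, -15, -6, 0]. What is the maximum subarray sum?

Using Kadane's algorithm on [-13, 8, 12, -4, 8, -15, -6, 0]:

Scanning through the array:
Position 1 (value 8): max_ending_here = 8, max_so_far = 8
Position 2 (value 12): max_ending_here = 20, max_so_far = 20
Position 3 (value -4): max_ending_here = 16, max_so_far = 20
Position 4 (value 8): max_ending_here = 24, max_so_far = 24
Position 5 (value -15): max_ending_here = 9, max_so_far = 24
Position 6 (value -6): max_ending_here = 3, max_so_far = 24
Position 7 (value 0): max_ending_here = 3, max_so_far = 24

Maximum subarray: [8, 12, -4, 8]
Maximum sum: 24

The maximum subarray is [8, 12, -4, 8] with sum 24. This subarray runs from index 1 to index 4.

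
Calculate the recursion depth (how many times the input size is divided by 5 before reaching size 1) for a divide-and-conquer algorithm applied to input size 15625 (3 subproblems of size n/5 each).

For divide and conquer with division factor 5:

Problem sizes at each level:
Level 0: 15625
Level 1: 3125
Level 2: 625
Level 3: 125
Level 4: 25
Level 5: 5
Level 6: 1

The root is level 0 and the size-1 base case is level 6 (the tree spans levels 0 through 6, i.e. 7 levels counting the root), so the depth is the number of divisions: log_5(15625) = 6

The recursion tree depth is log_5(15625) = 6. At each level, the problem size is divided by 5, so it takes 6 divisions to reduce to a base case of size 1. The algorithm makes 3 recursive calls at each level.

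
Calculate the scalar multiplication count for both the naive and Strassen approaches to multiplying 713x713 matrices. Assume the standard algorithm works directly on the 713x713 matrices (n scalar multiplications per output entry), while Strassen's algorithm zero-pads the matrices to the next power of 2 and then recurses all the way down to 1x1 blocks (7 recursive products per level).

Matrix multiplication for 713x713 matrices:

Strassen's algorithm requires power-of-2 dimensions. Pad 713x713 to 1024x1024 (next power of 2).

Standard algorithm: 713^3 = 362467097 multiplications
Strassen's algorithm: 7^(log2(1024)) = 7^10 = 282475249 multiplications
Savings: 362467097 - 282475249 = 79991848 multiplications

Standard: 362467097 multiplications (713^3). Strassen: 282475249 multiplications (7^10, after padding to 1024x1024). Strassen reduces 8 recursive multiplications to 7 at each level.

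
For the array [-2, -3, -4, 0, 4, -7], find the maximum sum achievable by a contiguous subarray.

Using Kadane's algorithm on [-2, -3, -4, 0, 4, -7]:

Scanning through the array:
Position 1 (value -3): max_ending_here = -3, max_so_far = -2
Position 2 (value -4): max_ending_here = -4, max_so_far = -2
Position 3 (value 0): max_ending_here = 0, max_so_far = 0
Position 4 (value 4): max_ending_here = 4, max_so_far = 4
Position 5 (value -7): max_ending_here = -3, max_so_far = 4

Maximum subarray: [0, 4]
Maximum sum: 4

The maximum subarray is [0, 4] with sum 4. This subarray runs from index 3 to index 4.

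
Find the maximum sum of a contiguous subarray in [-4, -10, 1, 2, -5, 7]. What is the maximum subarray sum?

Using Kadane's algorithm on [-4, -10, 1, 2, -5, 7]:

Scanning through the array:
Position 1 (value -10): max_ending_here = -10, max_so_far = -4
Position 2 (value 1): max_ending_here = 1, max_so_far = 1
Position 3 (value 2): max_ending_here = 3, max_so_far = 3
Position 4 (value -5): max_ending_here = -2, max_so_far = 3
Position 5 (value 7): max_ending_here = 7, max_so_far = 7

Maximum subarray: [7]
Maximum sum: 7

The maximum subarray is [7] with sum 7. This subarray runs from index 5 to index 5.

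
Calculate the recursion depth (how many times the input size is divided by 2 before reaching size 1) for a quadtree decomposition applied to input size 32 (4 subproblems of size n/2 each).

For divide and conquer with division factor 2:

Problem sizes at each level:
Level 0: 32
Level 1: 16
Level 2: 8
Level 3: 4
Level 4: 2
Level 5: 1

The root is level 0 and the size-1 base case is level 5 (the tree spans levels 0 through 5, i.e. 6 levels counting the root), so the depth is the number of divisions: log_2(32) = 5

The recursion tree depth is log_2(32) = 5. At each level, the problem size is divided by 2, so it takes 5 divisions to reduce to a base case of size 1. The algorithm makes 4 recursive calls at each level.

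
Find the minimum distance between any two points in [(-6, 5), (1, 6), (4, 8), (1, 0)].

Computing all pairwise distances among 4 points:

d((-6, 5), (1, 6)) = 7.0711
d((-6, 5), (4, 8)) = 10.4403
d((-6, 5), (1, 0)) = 8.6023
d((1, 6), (4, 8)) = 3.6056 <-- minimum
d((1, 6), (1, 0)) = 6.0
d((4, 8), (1, 0)) = 8.544

Closest pair: (1, 6) and (4, 8) with distance 3.6056

The closest pair is (1, 6) and (4, 8) with Euclidean distance 3.6056. For 4 points, brute-force pairwise comparison is shown above. For large n, the divide-and-conquer algorithm (sort by x, recurse on halves, check the dividing strip) achieves O(n log n).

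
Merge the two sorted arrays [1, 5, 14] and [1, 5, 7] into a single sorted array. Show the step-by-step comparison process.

Merging process:

Compare 1 vs 1: take 1 from left. Merged: [1]
Compare 5 vs 1: take 1 from right. Merged: [1, 1]
Compare 5 vs 5: take 5 from left. Merged: [1, 1, 5]
Compare 14 vs 5: take 5 from right. Merged: [1, 1, 5, 5]
Compare 14 vs 7: take 7 from right. Merged: [1, 1, 5, 5, 7]
Append remaining from left: [14]. Merged: [1, 1, 5, 5, 7, 14]

Final merged array: [1, 1, 5, 5, 7, 14]
Total comparisons: 5

The merged array is [1, 1, 5, 5, 7, 14], requiring 5 comparisons. The merge step runs in O(n) time where n is the total number of elements.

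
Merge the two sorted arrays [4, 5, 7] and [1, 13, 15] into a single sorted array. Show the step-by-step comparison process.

Merging process:

Compare 4 vs 1: take 1 from right. Merged: [1]
Compare 4 vs 13: take 4 from left. Merged: [1, 4]
Compare 5 vs 13: take 5 from left. Merged: [1, 4, 5]
Compare 7 vs 13: take 7 from left. Merged: [1, 4, 5, 7]
Append remaining from right: [13, 15]. Merged: [1, 4, 5, 7, 13, 15]

Final merged array: [1, 4, 5, 7, 13, 15]
Total comparisons: 4

The merged array is [1, 4, 5, 7, 13, 15], requiring 4 comparisons. The merge step runs in O(n) time where n is the total number of elements.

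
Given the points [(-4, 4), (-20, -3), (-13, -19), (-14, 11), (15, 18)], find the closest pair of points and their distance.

Computing all pairwise distances among 5 points:

d((-4, 4), (-20, -3)) = 17.4642
d((-4, 4), (-13, -19)) = 24.6982
d((-4, 4), (-14, 11)) = 12.2066 <-- minimum
d((-4, 4), (15, 18)) = 23.6008
d((-20, -3), (-13, -19)) = 17.4642
d((-20, -3), (-14, 11)) = 15.2315
d((-20, -3), (15, 18)) = 40.8167
d((-13, -19), (-14, 11)) = 30.0167
d((-13, -19), (15, 18)) = 46.4004
d((-14, 11), (15, 18)) = 29.8329

Closest pair: (-4, 4) and (-14, 11) with distance 12.2066

The closest pair is (-4, 4) and (-14, 11) with Euclidean distance 12.2066. For 5 points, brute-force pairwise comparison is shown above. For large n, the divide-and-conquer algorithm (sort by x, recurse on halves, check the dividing strip) achieves O(n log n).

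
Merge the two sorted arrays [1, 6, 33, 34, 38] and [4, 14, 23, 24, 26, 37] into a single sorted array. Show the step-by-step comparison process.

Merging process:

Compare 1 vs 4: take 1 from left. Merged: [1]
Compare 6 vs 4: take 4 from right. Merged: [1, 4]
Compare 6 vs 14: take 6 from left. Merged: [1, 4, 6]
Compare 33 vs 14: take 14 from right. Merged: [1, 4, 6, 14]
Compare 33 vs 23: take 23 from right. Merged: [1, 4, 6, 14, 23]
Compare 33 vs 24: take 24 from right. Merged: [1, 4, 6, 14, 23, 24]
Compare 33 vs 26: take 26 from right. Merged: [1, 4, 6, 14, 23, 24, 26]
Compare 33 vs 37: take 33 from left. Merged: [1, 4, 6, 14, 23, 24, 26, 33]
Compare 34 vs 37: take 34 from left. Merged: [1, 4, 6, 14, 23, 24, 26, 33, 34]
Compare 38 vs 37: take 37 from right. Merged: [1, 4, 6, 14, 23, 24, 26, 33, 34, 37]
Append remaining from left: [38]. Merged: [1, 4, 6, 14, 23, 24, 26, 33, 34, 37, 38]

Final merged array: [1, 4, 6, 14, 23, 24, 26, 33, 34, 37, 38]
Total comparisons: 10

The merged array is [1, 4, 6, 14, 23, 24, 26, 33, 34, 37, 38], requiring 10 comparisons. The merge step runs in O(n) time where n is the total number of elements.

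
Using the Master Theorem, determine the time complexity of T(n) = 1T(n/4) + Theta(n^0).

Master Theorem for T(n) = 1T(n/4) + O(n^0):

a = 1, b = 4, c = 0
log_b(a) = log_4(1) = 0.0000

Case 2: c = 0 = log_4(1) = 0.0000
T(n) = O(n^0 log n) = O(log n)

For T(n) = 1T(n/4) + O(n^0): log_4(1) = 0.0000. This is Case 2 of the Master Theorem (c = log_b(a), equal work at all levels), giving O(log n).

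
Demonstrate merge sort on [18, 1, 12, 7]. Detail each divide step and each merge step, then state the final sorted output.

Merge sort trace:

Split: [18, 1, 12, 7] -> [18, 1] and [12, 7]
  Split: [18, 1] -> [18] and [1]
  Merge: [18] + [1] -> [1, 18]
  Split: [12, 7] -> [12] and [7]
  Merge: [12] + [7] -> [7, 12]
Merge: [1, 18] + [7, 12] -> [1, 7, 12, 18]

Final sorted array: [1, 7, 12, 18]

The merge sort proceeds by recursively splitting the array and merging sorted halves.
After all merges, the sorted array is [1, 7, 12, 18].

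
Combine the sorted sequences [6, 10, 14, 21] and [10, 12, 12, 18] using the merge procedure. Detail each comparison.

Merging process:

Compare 6 vs 10: take 6 from left. Merged: [6]
Compare 10 vs 10: take 10 from left. Merged: [6, 10]
Compare 14 vs 10: take 10 from right. Merged: [6, 10, 10]
Compare 14 vs 12: take 12 from right. Merged: [6, 10, 10, 12]
Compare 14 vs 12: take 12 from right. Merged: [6, 10, 10, 12, 12]
Compare 14 vs 18: take 14 from left. Merged: [6, 10, 10, 12, 12, 14]
Compare 21 vs 18: take 18 from right. Merged: [6, 10, 10, 12, 12, 14, 18]
Append remaining from left: [21]. Merged: [6, 10, 10, 12, 12, 14, 18, 21]

Final merged array: [6, 10, 10, 12, 12, 14, 18, 21]
Total comparisons: 7

The merged array is [6, 10, 10, 12, 12, 14, 18, 21], requiring 7 comparisons. The merge step runs in O(n) time where n is the total number of elements.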